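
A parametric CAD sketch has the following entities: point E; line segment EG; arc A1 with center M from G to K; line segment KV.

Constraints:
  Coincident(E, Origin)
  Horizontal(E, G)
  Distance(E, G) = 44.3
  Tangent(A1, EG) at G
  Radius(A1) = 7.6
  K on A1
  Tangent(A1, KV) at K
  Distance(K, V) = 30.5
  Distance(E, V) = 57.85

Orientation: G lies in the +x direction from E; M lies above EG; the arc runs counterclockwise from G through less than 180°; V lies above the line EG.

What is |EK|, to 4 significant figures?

52.50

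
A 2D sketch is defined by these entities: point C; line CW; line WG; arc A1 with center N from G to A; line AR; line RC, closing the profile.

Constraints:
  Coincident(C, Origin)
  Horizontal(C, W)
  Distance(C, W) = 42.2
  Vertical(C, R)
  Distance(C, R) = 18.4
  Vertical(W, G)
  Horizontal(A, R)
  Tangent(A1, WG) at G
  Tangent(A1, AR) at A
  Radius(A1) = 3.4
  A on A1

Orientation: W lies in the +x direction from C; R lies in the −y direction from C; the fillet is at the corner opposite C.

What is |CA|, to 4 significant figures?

42.94

C is at the origin; C and W share the same y with |CW| = 42.2 and W on the +x side, so W = (42.20, 0.000). C and R share the same x with |CR| = 18.4 and R on the −y side, so R = (0.000, -18.40). The virtual corner opposite C is at (42.20, -18.40). A1 meets WG tangentially, so NG is at right angles to WG and tangency of A1 to AR means the radius NA is perpendicular to AR, with radius 3.4, so the center N sits 3.4 in from both sides at N = (38.80, -15.00). That places the tangent points at G = (42.20, -15.00) on WG and A = (38.80, -18.40) on AR. Then |CA| = |A − C| = 42.94.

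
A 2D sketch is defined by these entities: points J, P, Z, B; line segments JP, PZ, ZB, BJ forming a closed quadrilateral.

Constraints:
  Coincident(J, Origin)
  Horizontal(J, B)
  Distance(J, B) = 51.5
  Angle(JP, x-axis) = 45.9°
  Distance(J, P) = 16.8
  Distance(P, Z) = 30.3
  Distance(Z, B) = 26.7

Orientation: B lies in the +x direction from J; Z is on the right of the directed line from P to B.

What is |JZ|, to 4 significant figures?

31.28

Checks: |PZ| = 30.30 ✓; |ZB| = 26.70 ✓.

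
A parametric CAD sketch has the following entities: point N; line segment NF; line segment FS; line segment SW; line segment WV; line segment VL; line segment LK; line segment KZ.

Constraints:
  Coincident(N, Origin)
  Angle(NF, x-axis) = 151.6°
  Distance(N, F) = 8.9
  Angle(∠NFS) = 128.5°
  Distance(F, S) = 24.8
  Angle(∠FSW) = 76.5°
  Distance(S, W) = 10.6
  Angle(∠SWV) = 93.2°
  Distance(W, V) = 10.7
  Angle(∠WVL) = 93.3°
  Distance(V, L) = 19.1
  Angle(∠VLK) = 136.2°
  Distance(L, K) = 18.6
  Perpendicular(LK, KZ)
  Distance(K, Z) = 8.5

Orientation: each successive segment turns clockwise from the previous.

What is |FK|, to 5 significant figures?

36.231

∠WVL = 93.3° gives VL at -176.90° from the x-axis; with |VL| = 19.1, L = (-20.706, 16.287). ∠VLK = 136.2° gives LK at 139.30° from the x-axis; with |LK| = 18.6, K = (-34.807, 28.416). Then |FK| = |K − F| = 36.231.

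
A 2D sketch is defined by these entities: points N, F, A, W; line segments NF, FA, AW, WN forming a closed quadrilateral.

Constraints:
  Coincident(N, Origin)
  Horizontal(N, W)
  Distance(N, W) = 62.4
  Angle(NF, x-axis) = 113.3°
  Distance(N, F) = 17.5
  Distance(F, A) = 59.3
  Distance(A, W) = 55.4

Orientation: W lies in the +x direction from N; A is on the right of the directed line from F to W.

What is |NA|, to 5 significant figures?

41.874

N is at the origin; N and W share the same y with |NW| = 62.4 and W in +x, so W = (62.4, 0). NF runs at 113.3° with |NF| = 17.5, so F = (-6.9220, 16.073). A is determined by |FA| = 59.3 and |AW| = 55.4 together: it lies at the intersection of circle(F, 59.3) and circle(W, 55.4). With |FW| = 71.161, the foot of the radical line on FW is 38.724 from F and the perpendicular offset is √(59.3² − 38.724²) = 44.911. Taking the right-of-FW solution: A = (20.657, -36.424).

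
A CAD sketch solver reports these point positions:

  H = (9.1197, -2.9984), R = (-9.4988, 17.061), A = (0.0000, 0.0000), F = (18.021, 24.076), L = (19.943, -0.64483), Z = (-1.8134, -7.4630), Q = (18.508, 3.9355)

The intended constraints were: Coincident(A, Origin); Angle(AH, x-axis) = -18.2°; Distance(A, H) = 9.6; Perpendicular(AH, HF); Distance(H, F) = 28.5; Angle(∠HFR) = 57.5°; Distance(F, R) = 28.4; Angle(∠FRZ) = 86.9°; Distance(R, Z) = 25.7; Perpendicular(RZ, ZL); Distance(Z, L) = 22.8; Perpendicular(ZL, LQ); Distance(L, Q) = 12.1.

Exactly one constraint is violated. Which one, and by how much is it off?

Distance(L, Q) = 12.1 — off by 7.30.

A = (0.00, 0.00) ✓; AH at -18.20° ✓; |AH| = 9.600 ✓; ∠(AH, HF) = 90.00° ✓; |HF| = 28.50 ✓; ∠HFR = 57.50° ✓; |FR| = 28.40 ✓; ∠FRZ = 86.90° ✓; |RZ| = 25.70 ✓; ∠(RZ, ZL) = 90.00° ✓; |ZL| = 22.80 ✓; ∠(ZL, LQ) = 90.00° ✓; |LQ| = 4.800 ✗.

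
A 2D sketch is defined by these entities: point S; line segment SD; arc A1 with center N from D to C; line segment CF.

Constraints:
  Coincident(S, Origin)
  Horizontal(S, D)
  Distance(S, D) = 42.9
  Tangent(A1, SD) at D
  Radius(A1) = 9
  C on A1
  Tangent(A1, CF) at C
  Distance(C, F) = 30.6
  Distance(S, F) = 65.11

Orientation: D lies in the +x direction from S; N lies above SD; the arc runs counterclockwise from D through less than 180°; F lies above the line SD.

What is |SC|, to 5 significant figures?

52.688

Checks: S = (0.00, 0.00) ✓; |NC| = 9.000 ✓; ∠(NC, CF) = 90.00° ✓; |CF| = 30.60 ✓; |SF| = 65.11 ✓.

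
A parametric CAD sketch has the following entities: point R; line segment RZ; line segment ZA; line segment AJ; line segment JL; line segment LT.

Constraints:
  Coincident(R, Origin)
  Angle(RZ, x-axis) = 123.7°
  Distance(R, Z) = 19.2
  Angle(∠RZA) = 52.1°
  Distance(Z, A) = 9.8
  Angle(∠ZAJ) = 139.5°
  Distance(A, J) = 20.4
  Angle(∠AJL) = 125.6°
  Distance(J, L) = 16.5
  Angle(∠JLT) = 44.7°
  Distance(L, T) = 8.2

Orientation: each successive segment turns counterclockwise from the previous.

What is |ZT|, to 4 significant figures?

29.92

R is at the origin; RZ runs at 123.7° with length 19.2, so Z = (-10.65, 15.97). ∠RZA = 52.1° gives ZA at -108.4° from the x-axis; with |ZA| = 9.8, A = (-13.75, 6.675). ∠ZAJ = 139.5° gives AJ at -67.90° from the x-axis; with |AJ| = 20.4, J = (-6.071, -12.23). ∠AJL = 125.6° gives JL at -13.50° from the x-axis; with |JL| = 16.5, L = (9.973, -16.08). ∠JLT = 44.7° gives LT at 121.8° from the x-axis; with |LT| = 8.2, T = (5.652, -9.109). Then |ZT| = |T − Z| = 29.92.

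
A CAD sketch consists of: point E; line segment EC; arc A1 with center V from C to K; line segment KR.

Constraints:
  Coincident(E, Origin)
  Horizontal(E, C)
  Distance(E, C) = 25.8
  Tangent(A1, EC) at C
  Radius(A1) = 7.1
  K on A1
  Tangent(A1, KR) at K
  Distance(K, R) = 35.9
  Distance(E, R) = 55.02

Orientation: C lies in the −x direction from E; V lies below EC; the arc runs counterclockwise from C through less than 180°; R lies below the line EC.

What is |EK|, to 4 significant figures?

33.57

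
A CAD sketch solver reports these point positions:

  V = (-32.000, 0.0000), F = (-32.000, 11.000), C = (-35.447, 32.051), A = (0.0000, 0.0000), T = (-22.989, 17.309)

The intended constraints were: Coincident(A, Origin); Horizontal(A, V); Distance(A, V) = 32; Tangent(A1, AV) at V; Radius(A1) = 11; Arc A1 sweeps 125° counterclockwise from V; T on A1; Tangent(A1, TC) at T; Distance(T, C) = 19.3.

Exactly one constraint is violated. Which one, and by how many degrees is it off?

Tangent(A1, TC) at T — off by 5.20°.

A = (0.00, 0.00) ✓; A.y = 0.00, V.y = 0.00 ✓; |AV| = 32.00 ✓; ∠(FV, VA) = 90.00° ✓; |FV| = 11.00 ✓; bearing(F→T) − bearing(F→V) = 125.0° ✓; |FT| = 11.00 ✓; ∠(FT, TC) = 84.80° ✗; |TC| = 19.30 ✓.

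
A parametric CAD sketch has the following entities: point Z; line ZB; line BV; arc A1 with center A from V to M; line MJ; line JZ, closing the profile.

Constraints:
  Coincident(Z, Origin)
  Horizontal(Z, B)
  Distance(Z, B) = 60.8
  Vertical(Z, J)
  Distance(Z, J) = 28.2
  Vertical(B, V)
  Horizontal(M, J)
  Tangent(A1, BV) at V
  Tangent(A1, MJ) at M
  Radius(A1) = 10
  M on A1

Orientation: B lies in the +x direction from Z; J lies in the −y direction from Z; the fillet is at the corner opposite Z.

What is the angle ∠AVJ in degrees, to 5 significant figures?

9.3400°

The virtual corner opposite Z is at (60.800, -28.200). A1 meets BV tangentially, so AV is at right angles to BV and the tangent condition forces AM to be normal to MJ, with radius 10.0, so the center A sits 10.0 in from both sides at A = (50.800, -18.200). That places the tangent points at V = (60.800, -18.200) on BV and M = (50.800, -28.200) on MJ. Then cos ∠AVJ = VA·VJ / (|VA||VJ|), giving 9.3400°.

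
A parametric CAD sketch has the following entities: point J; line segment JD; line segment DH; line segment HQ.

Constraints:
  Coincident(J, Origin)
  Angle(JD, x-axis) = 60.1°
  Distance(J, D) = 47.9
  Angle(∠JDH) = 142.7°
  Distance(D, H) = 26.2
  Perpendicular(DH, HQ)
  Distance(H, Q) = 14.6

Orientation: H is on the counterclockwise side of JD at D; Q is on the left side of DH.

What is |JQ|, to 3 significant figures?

65.9

∠JDH = 142.7°, so DH runs at 60.1° + (180° − 142.7°) = 97.4° from the x-axis; with |DH| = 26.2, H = D + 26.2·(cos 97.4°, sin 97.4°) = (20.5, 67.5). The perpendicularity gives HQ at right angles to DH; with |HQ| = 14.6 on the left of DH, Q = H + 14.6·(-0.992, -0.129) = (6.02, 65.6). Then |JQ| = |Q − J| = 65.9.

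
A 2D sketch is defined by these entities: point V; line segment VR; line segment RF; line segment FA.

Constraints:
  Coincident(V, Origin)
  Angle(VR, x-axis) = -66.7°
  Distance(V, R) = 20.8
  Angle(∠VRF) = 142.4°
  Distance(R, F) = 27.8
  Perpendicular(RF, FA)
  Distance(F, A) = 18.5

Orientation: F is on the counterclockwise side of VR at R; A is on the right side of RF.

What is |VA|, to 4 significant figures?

54.16

V is at the origin; VR runs at -66.7° with length 20.8, so R = 20.8·(cos -66.7°, sin -66.7°) = (8.227, -19.10). ∠VRF = 142.4°, so RF runs at -66.7° + (180° − 142.4°) = -29.10° from the x-axis; with |RF| = 27.8, F = R + 27.8·(cos -29.10°, sin -29.10°) = (32.52, -32.62). The perpendicularity gives FA at right angles to RF; with |FA| = 18.5 on the right of RF, A = F + 18.5·(-0.4863, -0.8738) = (23.52, -48.79). Then |VA| = |A − V| = 54.16.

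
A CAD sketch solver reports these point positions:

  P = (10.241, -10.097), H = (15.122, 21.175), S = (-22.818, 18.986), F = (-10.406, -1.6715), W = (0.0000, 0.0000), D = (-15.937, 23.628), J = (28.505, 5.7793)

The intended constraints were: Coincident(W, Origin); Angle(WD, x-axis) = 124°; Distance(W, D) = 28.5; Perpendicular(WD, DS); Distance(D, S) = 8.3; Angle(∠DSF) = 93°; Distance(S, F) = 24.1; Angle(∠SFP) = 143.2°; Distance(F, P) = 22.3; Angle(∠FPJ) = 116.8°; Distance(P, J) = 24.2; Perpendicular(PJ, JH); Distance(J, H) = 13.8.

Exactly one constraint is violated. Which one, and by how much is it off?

Distance(J, H) = 13.8 — off by 6.60.

W = (0.00, 0.00) ✓; WD at 124.0° ✓; |WD| = 28.50 ✓; ∠(WD, DS) = 90.00° ✓; |DS| = 8.300 ✓; ∠DSF = 93.00° ✓; |SF| = 24.10 ✓; ∠SFP = 143.2° ✓; |FP| = 22.30 ✓; ∠FPJ = 116.8° ✓; |PJ| = 24.20 ✓; ∠(PJ, JH) = 90.00° ✓; |JH| = 20.40 ✗.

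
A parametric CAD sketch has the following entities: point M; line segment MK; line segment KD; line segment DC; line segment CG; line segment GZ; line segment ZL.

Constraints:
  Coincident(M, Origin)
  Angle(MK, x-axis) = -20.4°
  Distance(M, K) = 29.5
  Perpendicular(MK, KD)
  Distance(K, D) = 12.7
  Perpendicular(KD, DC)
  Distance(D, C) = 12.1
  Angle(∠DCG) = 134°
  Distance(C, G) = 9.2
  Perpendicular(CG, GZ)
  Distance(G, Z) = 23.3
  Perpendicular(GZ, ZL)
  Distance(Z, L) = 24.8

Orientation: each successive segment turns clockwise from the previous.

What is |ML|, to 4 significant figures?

45.66

CG ⟂ GZ, so GZ runs at 23.60°; with |GZ| = 23.3, Z = (29.55, -0.2100). The perpendicularity gives ZL at right angles to GZ, so ZL runs at -66.40°; with |ZL| = 24.8, L = (39.48, -22.94). Then |ML| = |L − M| = 45.66.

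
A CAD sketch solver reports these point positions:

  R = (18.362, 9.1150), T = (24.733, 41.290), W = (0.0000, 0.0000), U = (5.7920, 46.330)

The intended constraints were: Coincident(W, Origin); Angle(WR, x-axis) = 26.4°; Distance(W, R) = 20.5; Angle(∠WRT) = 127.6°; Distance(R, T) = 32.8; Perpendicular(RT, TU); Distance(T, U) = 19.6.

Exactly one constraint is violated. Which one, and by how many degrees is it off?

Perpendicular(RT, TU) — off by 3.70°.

W = (0.00, 0.00) ✓; WR at 26.40° ✓; |WR| = 20.50 ✓; ∠WRT = 127.6° ✓; |RT| = 32.80 ✓; ∠(RT, TU) = 86.30° ✗; |TU| = 19.60 ✓.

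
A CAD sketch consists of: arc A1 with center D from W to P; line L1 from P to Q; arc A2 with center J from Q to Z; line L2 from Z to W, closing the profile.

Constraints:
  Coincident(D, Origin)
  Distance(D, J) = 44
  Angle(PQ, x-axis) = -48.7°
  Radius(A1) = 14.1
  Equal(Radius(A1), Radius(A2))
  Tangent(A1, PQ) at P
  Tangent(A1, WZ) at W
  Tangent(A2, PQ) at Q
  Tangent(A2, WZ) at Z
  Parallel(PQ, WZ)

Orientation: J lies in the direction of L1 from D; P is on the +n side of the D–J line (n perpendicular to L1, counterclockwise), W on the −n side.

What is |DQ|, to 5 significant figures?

46.204

Tangency of A1 to both parallel lines with radius 14.1 puts P and W at D ± 14.1·n: P = (10.593, 9.3060), W = (-10.593, -9.3060). Equal radii place Q and Z the same way about J: Q = J + 14.1·n = (39.633, -23.750), Z = J − 14.1·n = (18.447, -42.362). Then |DQ| = |Q − D| = 46.204.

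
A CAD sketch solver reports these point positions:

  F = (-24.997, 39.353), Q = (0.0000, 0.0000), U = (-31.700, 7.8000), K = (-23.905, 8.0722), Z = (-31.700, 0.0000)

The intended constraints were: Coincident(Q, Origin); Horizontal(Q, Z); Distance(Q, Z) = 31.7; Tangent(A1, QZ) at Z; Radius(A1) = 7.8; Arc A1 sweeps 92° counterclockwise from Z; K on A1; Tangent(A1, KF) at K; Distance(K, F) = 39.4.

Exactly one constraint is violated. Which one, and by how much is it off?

Distance(K, F) = 39.4 — off by 8.10.

Q = (0.00, 0.00) ✓; Q.y = 0.00, Z.y = 0.00 ✓; |QZ| = 31.70 ✓; ∠(UZ, ZQ) = 90.00° ✓; |UZ| = 7.800 ✓; bearing(U→K) − bearing(U→Z) = 92.00° ✓; |UK| = 7.800 ✓; ∠(UK, KF) = 90.00° ✓; |KF| = 31.30 ✗.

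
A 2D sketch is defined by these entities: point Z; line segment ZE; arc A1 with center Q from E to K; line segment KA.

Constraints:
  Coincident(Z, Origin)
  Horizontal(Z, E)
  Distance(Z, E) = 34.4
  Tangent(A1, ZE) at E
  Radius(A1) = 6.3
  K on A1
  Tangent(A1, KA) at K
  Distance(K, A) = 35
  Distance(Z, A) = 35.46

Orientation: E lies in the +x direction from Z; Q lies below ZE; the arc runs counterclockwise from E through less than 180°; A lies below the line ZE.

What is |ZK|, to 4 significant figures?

29.11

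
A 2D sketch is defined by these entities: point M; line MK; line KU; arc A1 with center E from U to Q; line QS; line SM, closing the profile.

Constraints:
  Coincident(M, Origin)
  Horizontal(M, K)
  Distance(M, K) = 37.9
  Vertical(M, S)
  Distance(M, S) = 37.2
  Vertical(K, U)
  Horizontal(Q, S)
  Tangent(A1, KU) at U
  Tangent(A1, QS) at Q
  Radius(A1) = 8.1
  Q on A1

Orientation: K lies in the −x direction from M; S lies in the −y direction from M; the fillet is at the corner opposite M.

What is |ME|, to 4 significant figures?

41.65

M and S share the same x with |MS| = 37.2 and S on the −y side, so S = (0.000, -37.20). The virtual corner opposite M is at (-37.90, -37.20). The tangent condition forces EU to be normal to KU and tangency of A1 to QS means the radius EQ is perpendicular to QS, with radius 8.1, so the center E sits 8.1 in from both sides at E = (-29.80, -29.10). Then |ME| = |E − M| = 41.65.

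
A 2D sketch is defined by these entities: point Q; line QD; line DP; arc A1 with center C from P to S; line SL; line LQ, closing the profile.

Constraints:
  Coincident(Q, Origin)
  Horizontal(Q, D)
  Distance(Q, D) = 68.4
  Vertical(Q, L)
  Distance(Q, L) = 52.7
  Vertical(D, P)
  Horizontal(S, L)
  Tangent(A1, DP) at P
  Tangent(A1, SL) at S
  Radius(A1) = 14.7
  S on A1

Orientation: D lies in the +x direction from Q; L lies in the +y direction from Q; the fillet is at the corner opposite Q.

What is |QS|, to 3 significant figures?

75.2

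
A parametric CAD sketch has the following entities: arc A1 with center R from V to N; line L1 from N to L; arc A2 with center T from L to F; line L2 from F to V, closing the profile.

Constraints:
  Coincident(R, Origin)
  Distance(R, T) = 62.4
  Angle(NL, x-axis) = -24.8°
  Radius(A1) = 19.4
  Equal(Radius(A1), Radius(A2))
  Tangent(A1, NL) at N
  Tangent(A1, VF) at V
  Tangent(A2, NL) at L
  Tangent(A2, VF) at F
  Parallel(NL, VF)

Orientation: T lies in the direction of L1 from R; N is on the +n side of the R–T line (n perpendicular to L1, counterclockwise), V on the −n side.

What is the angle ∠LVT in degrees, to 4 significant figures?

14.60°

The slot axis is L1's direction at -24.8°, so u = (cos -24.8°, sin -24.8°) = (0.9078, -0.4195) and n = (−sin -24.8°, cos -24.8°) = (0.4195, 0.9078). R is at the origin and T lies 62.4 along u from R, so T = 62.4·u = (56.65, -26.17). Tangency of A1 to both parallel lines with radius 19.4 puts N and V at R ± 19.4·n: N = (8.137, 17.61), V = (-8.137, -17.61). Equal radii place L and F the same way about T: L = T + 19.4·n = (64.78, -8.563), F = T − 19.4·n = (48.51, -43.78). Then cos ∠LVT = VL·VT / (|VL||VT|), giving 14.60°.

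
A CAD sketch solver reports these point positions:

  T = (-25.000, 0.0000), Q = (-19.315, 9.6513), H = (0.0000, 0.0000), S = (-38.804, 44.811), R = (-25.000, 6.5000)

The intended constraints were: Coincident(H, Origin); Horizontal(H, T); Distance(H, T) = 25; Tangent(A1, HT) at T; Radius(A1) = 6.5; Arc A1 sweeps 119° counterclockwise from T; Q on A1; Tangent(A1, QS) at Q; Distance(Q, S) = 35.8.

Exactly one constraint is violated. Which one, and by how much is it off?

Distance(Q, S) = 35.8 — off by 4.40.

H = (0.00, 0.00) ✓; H.y = 0.00, T.y = 0.00 ✓; |HT| = 25.00 ✓; ∠(RT, TH) = 90.00° ✓; |RT| = 6.500 ✓; bearing(R→Q) − bearing(R→T) = 119.0° ✓; |RQ| = 6.500 ✓; ∠(RQ, QS) = 90.00° ✓; |QS| = 40.20 ✗.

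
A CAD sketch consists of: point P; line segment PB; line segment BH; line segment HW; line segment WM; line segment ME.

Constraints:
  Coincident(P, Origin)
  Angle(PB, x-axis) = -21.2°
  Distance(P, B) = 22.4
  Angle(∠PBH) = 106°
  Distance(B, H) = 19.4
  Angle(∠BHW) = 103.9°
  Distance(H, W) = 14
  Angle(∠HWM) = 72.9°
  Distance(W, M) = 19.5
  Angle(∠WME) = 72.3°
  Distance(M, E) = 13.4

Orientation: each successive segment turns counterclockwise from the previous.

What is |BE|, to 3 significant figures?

8.07

∠HWM = 72.9° gives WM at -124° from the x-axis; with |WM| = 19.5, M = (12.9, 2.08). ∠WME = 72.3° gives ME at -16.3° from the x-axis; with |ME| = 13.4, E = (25.8, -1.68). Then |BE| = |E − B| = 8.07.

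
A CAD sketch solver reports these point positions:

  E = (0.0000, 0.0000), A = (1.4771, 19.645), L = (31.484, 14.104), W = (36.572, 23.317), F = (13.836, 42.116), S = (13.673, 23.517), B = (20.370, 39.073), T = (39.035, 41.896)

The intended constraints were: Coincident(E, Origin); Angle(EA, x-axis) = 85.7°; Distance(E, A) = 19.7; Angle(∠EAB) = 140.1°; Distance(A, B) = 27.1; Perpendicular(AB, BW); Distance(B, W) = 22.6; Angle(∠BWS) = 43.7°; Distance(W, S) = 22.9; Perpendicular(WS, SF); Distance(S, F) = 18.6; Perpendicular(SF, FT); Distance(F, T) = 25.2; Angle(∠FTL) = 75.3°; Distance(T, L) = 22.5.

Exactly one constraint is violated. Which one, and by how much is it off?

Distance(T, L) = 22.5 — off by 6.30.

E = (0.00, 0.00) ✓; EA at 85.70° ✓; |EA| = 19.70 ✓; ∠EAB = 140.1° ✓; |AB| = 27.10 ✓; ∠(AB, BW) = 90.00° ✓; |BW| = 22.60 ✓; ∠BWS = 43.70° ✓; |WS| = 22.90 ✓; ∠(WS, SF) = 90.00° ✓; |SF| = 18.60 ✓; ∠(SF, FT) = 90.00° ✓; |FT| = 25.20 ✓; ∠FTL = 75.30° ✓; |TL| = 28.80 ✗.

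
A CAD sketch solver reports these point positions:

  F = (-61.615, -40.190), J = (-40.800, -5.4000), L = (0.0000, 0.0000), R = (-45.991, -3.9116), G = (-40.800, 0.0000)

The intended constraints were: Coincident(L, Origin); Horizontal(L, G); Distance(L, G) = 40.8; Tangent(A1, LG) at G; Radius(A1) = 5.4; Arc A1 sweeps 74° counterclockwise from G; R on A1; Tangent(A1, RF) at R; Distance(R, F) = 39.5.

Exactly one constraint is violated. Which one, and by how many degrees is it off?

Tangent(A1, RF) at R — off by 7.30°.

L = (0.00, 0.00) ✓; L.y = 0.00, G.y = 0.00 ✓; |LG| = 40.80 ✓; ∠(JG, GL) = 90.00° ✓; |JG| = 5.400 ✓; bearing(J→R) − bearing(J→G) = 74.00° ✓; |JR| = 5.400 ✓; ∠(JR, RF) = 97.30° ✗; |RF| = 39.50 ✓.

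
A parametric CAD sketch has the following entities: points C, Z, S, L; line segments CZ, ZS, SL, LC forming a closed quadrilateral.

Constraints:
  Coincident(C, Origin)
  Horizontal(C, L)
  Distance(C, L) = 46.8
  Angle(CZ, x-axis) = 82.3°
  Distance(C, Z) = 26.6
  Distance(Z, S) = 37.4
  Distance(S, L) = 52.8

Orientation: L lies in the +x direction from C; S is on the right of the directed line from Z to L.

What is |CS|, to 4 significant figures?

11.23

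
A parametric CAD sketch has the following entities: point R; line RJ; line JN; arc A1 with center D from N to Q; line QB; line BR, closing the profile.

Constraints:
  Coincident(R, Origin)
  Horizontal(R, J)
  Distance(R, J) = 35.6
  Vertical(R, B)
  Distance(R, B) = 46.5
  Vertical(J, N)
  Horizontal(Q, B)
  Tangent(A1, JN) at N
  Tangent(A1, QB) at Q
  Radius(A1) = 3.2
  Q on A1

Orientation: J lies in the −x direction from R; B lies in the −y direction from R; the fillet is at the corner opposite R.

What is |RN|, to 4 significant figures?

56.06

R is at the origin; RJ is horizontal with |RJ| = 35.6 and J on the −x side, so J = (-35.60, 0.000). R and B share the same x with |RB| = 46.5 and B on the −y side, so B = (0.000, -46.50). The virtual corner opposite R is at (-35.60, -46.50). Tangency of A1 to JN means the radius DN is perpendicular to JN and A1 meets QB tangentially, so DQ is at right angles to QB, with radius 3.2, so the center D sits 3.2 in from both sides at D = (-32.40, -43.30). That places the tangent points at N = (-35.60, -43.30) on JN and Q = (-32.40, -46.50) on QB. Then |RN| = |N − R| = 56.06.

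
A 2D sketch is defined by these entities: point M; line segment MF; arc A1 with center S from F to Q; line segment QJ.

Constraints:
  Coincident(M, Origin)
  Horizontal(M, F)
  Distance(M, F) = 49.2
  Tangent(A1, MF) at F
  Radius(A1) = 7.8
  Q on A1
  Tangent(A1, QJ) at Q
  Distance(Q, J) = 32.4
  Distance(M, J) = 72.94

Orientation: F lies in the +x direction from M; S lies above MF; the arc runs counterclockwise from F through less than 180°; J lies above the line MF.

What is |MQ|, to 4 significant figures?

57.29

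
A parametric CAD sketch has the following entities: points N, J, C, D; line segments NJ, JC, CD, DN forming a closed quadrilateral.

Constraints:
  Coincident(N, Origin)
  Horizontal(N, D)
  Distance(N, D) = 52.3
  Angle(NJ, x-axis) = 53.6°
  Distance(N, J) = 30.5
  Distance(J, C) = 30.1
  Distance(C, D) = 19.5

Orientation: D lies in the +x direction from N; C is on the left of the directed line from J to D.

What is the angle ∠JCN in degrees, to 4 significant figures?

32.41°

Checks: N = (0.00, 0.00) ✓; |JC| = 30.10 ✓; |CD| = 19.50 ✓.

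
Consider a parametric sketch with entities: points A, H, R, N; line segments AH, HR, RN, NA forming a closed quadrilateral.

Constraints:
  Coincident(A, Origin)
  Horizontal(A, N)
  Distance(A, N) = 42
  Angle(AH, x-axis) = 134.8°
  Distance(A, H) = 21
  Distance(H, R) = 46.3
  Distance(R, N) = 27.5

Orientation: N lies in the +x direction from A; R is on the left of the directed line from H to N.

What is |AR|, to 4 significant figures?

39.32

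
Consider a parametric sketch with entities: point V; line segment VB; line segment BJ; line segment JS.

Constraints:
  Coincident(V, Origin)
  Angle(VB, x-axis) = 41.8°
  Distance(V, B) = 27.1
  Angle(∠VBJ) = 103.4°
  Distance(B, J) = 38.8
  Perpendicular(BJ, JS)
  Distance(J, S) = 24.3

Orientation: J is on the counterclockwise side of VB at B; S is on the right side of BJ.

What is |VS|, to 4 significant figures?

67.82

V is at the origin; VB runs at 41.8° with length 27.1, so B = 27.1·(cos 41.8°, sin 41.8°) = (20.20, 18.06). ∠VBJ = 103.4°, so BJ runs at 41.8° + (180° − 103.4°) = 118.4° from the x-axis; with |BJ| = 38.8, J = B + 38.8·(cos 118.4°, sin 118.4°) = (1.748, 52.19). The perpendicularity gives JS at right angles to BJ; with |JS| = 24.3 on the right of BJ, S = J + 24.3·(0.8796, 0.4756) = (23.12, 63.75). Then |VS| = |S − V| = 67.82.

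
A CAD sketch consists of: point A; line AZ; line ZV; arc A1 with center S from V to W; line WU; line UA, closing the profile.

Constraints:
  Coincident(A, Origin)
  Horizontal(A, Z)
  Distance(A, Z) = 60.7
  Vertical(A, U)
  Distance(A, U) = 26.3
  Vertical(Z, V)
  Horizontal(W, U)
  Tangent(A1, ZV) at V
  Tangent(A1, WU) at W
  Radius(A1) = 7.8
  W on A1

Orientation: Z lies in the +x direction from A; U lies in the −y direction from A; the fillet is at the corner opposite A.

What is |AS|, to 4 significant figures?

56.04

A is at the origin; AZ is horizontal with |AZ| = 60.7 and Z on the +x side, so Z = (60.70, 0.000). AU is vertical with |AU| = 26.3 and U on the −y side, so U = (0.000, -26.30). The virtual corner opposite A is at (60.70, -26.30). The tangent condition forces SV to be normal to ZV and the tangent condition forces SW to be normal to WU, with radius 7.8, so the center S sits 7.8 in from both sides at S = (52.90, -18.50). Then |AS| = |S − A| = 56.04.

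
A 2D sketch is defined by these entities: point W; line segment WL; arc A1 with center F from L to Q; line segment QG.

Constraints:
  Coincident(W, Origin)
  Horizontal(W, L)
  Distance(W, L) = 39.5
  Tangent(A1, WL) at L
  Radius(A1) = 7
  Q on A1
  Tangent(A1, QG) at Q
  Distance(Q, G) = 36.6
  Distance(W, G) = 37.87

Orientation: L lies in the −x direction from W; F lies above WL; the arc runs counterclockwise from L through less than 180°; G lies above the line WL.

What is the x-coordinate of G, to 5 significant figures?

-14.767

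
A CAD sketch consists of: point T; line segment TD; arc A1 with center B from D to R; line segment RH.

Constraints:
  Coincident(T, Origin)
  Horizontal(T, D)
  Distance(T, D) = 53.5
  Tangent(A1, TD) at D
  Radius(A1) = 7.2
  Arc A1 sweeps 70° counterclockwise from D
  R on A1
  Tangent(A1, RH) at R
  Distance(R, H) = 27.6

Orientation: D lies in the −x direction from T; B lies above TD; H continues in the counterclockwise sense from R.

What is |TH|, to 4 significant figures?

48.29

On A1, D sits at bearing -90° from B; a 70° counterclockwise sweep puts R at bearing -20°, so R = B + 7.2·(cos -20°, sin -20°) = (-46.73, 4.737). Tangency of A1 to RH means the radius BR is perpendicular to RH, so RH runs along (−sin -20°, cos -20°); with |RH| = 27.6, H = (-37.29, 30.67). Then |TH| = |H − T| = 48.29.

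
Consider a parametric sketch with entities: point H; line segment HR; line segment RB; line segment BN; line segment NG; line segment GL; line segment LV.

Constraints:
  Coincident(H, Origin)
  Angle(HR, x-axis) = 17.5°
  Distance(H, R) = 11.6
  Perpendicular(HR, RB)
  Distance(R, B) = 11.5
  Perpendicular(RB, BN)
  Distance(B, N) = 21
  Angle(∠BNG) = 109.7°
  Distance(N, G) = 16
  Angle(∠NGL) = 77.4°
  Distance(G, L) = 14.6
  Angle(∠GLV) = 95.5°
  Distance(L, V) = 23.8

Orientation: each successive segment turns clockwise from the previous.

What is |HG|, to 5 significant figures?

15.217

The perpendicularity gives BN at right angles to RB, so BN runs at -162.50°; with |BN| = 21.0, N = (-5.5068, -13.794). ∠BNG = 109.7° gives NG at 127.20° from the x-axis; with |NG| = 16.0, G = (-15.180, -1.0499). Then |HG| = |G − H| = 15.217.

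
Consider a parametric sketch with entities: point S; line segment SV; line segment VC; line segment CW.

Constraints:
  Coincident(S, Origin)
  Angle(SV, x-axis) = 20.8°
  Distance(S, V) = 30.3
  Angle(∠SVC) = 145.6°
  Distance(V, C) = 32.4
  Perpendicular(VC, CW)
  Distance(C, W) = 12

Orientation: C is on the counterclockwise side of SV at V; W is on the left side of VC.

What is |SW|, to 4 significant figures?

57.63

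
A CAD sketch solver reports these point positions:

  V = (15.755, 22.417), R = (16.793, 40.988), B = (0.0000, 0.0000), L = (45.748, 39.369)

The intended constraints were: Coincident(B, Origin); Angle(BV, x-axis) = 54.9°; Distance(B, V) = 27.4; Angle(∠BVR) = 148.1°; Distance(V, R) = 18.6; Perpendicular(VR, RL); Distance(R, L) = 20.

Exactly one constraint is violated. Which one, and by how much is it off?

Distance(R, L) = 20 — off by 9.00.

B = (0.00, 0.00) ✓; BV at 54.90° ✓; |BV| = 27.40 ✓; ∠BVR = 148.1° ✓; |VR| = 18.60 ✓; ∠(VR, RL) = 90.00° ✓; |RL| = 29.00 ✗.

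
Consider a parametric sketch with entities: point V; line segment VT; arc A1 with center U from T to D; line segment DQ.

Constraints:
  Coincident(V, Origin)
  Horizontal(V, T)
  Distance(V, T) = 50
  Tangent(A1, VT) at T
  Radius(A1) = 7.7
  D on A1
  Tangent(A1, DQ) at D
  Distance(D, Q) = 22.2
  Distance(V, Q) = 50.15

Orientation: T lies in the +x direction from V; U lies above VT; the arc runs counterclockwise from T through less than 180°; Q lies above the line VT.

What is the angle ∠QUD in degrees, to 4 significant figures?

70.87°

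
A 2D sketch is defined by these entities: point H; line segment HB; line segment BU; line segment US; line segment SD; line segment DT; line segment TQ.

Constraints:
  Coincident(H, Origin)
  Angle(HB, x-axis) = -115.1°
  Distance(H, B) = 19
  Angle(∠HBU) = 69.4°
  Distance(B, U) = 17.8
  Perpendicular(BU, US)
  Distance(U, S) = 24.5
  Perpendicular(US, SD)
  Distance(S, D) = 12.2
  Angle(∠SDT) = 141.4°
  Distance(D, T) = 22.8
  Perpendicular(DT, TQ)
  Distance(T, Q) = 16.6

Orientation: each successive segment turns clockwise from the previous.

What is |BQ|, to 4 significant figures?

3.278

H is at the origin; HB runs at -115.1° with length 19.0, so B = (-8.060, -17.21). ∠HBU = 69.4° gives BU at 134.3° from the x-axis; with |BU| = 17.8, U = (-20.49, -4.466). BU ⟂ US, so US runs at 44.30°; with |US| = 24.5, S = (-2.957, 12.64). US ⟂ SD, so SD runs at -45.70°; with |SD| = 12.2, D = (5.564, 3.913). ∠SDT = 141.4° gives DT at -84.30° from the x-axis; with |DT| = 22.8, T = (7.828, -18.77). DT is perpendicular to TQ, so TQ runs at -174.3°; with |TQ| = 16.6, Q = (-8.690, -20.42). Then |BQ| = |Q − B| = 3.278.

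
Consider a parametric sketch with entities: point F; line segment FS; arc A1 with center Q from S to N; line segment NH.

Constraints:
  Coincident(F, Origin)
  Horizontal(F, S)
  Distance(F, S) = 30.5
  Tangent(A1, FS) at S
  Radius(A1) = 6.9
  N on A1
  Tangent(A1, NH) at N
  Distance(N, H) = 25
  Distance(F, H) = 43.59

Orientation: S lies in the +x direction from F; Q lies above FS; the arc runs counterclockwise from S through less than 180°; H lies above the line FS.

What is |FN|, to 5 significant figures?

38.134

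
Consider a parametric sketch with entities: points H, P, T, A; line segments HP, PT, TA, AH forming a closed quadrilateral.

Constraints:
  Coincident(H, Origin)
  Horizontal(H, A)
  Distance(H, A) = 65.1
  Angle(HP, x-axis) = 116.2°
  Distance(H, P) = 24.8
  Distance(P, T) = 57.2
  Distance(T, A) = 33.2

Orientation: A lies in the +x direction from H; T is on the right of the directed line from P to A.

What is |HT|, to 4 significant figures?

36.63

Checks: |PT| = 57.20 ✓; |TA| = 33.20 ✓.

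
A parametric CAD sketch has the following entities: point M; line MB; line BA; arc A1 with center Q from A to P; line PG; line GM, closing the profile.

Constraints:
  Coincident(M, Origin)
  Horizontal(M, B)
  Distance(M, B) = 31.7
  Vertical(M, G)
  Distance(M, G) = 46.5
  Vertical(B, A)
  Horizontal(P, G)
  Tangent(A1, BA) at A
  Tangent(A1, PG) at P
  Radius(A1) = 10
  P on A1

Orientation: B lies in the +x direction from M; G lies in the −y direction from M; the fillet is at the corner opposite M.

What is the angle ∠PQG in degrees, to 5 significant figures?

65.258°

M is at the origin; MB is horizontal with |MB| = 31.7 and B on the +x side, so B = (31.700, 0.0000). M and G share the same x with |MG| = 46.5 and G on the −y side, so G = (0.0000, -46.500). The virtual corner opposite M is at (31.700, -46.500). Since A1 is tangent to BA there, QA ⟂ BA and since A1 is tangent to PG there, QP ⟂ PG, with radius 10.0, so the center Q sits 10.0 in from both sides at Q = (21.700, -36.500). That places the tangent points at A = (31.700, -36.500) on BA and P = (21.700, -46.500) on PG. Then cos ∠PQG = QP·QG / (|QP||QG|), giving 65.258°.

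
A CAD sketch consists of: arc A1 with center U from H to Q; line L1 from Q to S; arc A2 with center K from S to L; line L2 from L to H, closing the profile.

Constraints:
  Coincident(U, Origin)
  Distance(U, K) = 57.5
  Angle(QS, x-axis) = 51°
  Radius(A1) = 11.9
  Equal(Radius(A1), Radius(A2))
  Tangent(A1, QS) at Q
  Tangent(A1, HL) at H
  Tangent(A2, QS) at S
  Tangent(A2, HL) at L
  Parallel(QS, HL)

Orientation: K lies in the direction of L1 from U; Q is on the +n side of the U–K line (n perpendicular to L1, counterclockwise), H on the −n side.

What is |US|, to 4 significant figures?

58.72

The slot axis is L1's direction at 51.0°, so u = (cos 51.0°, sin 51.0°) = (0.6293, 0.7771) and n = (−sin 51.0°, cos 51.0°) = (-0.7771, 0.6293). U is at the origin and K lies 57.5 along u from U, so K = 57.5·u = (36.19, 44.69). Tangency of A1 to both parallel lines with radius 11.9 puts Q and H at U ± 11.9·n: Q = (-9.248, 7.489), H = (9.248, -7.489). Equal radii place S and L the same way about K: S = K + 11.9·n = (26.94, 52.17), L = K − 11.9·n = (45.43, 37.20). Then |US| = |S − U| = 58.72.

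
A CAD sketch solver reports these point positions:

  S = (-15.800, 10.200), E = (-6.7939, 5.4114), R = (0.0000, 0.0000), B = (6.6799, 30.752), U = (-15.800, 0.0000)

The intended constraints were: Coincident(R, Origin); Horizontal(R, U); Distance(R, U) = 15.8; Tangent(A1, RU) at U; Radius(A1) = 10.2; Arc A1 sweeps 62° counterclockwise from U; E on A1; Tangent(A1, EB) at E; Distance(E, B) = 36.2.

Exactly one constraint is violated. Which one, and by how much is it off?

Distance(E, B) = 36.2 — off by 7.50.

R = (0.00, 0.00) ✓; R.y = 0.00, U.y = 0.00 ✓; |RU| = 15.80 ✓; ∠(SU, UR) = 90.00° ✓; |SU| = 10.20 ✓; bearing(S→E) − bearing(S→U) = 62.00° ✓; |SE| = 10.20 ✓; ∠(SE, EB) = 90.00° ✓; |EB| = 28.70 ✗.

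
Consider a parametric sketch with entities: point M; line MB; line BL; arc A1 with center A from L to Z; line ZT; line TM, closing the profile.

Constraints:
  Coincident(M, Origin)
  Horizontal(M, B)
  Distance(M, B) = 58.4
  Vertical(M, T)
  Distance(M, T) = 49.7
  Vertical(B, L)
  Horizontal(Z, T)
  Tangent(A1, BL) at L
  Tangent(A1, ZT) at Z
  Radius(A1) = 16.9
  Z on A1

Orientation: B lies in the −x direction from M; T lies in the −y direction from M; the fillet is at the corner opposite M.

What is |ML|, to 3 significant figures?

67.0

M is at the origin; M and B share the same y with |MB| = 58.4 and B on the −x side, so B = (-58.4, 0.00). MT is vertical with |MT| = 49.7 and T on the −y side, so T = (0.00, -49.7). The virtual corner opposite M is at (-58.4, -49.7). Since A1 is tangent to BL there, AL ⟂ BL and the tangent condition forces AZ to be normal to ZT, with radius 16.9, so the center A sits 16.9 in from both sides at A = (-41.5, -32.8). That places the tangent points at L = (-58.4, -32.8) on BL and Z = (-41.5, -49.7) on ZT. Then |ML| = |L − M| = 67.0.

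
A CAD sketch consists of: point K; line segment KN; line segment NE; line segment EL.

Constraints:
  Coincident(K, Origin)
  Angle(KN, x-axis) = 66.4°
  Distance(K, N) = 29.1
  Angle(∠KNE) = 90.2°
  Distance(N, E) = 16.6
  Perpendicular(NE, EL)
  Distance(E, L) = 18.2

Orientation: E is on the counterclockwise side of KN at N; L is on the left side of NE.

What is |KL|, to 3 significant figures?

19.9

∠KNE = 90.2°, so NE runs at 66.4° + (180° − 90.2°) = 156° from the x-axis; with |NE| = 16.6, E = N + 16.6·(cos 156°, sin 156°) = (-3.54, 33.4). NE ⟂ EL; with |EL| = 18.2 on the left of NE, L = E + 18.2·(-0.404, -0.915) = (-10.9, 16.7). Then |KL| = |L − K| = 19.9.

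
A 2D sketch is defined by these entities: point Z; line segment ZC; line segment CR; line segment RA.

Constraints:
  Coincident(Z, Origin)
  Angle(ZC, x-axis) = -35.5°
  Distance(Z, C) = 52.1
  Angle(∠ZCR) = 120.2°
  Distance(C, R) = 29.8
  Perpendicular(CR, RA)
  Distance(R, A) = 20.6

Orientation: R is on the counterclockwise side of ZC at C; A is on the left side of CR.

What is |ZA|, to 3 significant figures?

61.1

Z is at the origin; ZC runs at -35.5° with length 52.1, so C = 52.1·(cos -35.5°, sin -35.5°) = (42.4, -30.3). ∠ZCR = 120.2°, so CR runs at -35.5° + (180° − 120.2°) = 24.3° from the x-axis; with |CR| = 29.8, R = C + 29.8·(cos 24.3°, sin 24.3°) = (69.6, -18.0). CR ⟂ RA; with |RA| = 20.6 on the left of CR, A = R + 20.6·(-0.412, 0.911) = (61.1, 0.783). Then |ZA| = |A − Z| = 61.1.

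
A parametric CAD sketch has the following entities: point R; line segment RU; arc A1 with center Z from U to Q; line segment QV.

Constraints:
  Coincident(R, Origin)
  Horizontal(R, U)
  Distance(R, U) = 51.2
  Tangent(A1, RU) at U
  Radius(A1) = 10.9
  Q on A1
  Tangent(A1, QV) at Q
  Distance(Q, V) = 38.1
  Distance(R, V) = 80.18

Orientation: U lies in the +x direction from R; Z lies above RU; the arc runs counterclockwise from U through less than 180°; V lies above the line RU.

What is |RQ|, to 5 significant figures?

62.950

R is at the origin; R and U share the same y with |RU| = 51.2 and U on the +x side, so U = (51.200, 0.0000). A1 meets RU tangentially, so ZU is at right angles to RU, so Z = U + (0, 10.9) = (51.200, 10.900). Since ZQ ⟂ QV (tangency), |ZV| = √(10.9² + 38.1²) = 39.629 regardless of where Q sits on A1. So V lies on both circle(R, 80.18) and circle(Z, 39.629); the above-RU intersection is V = (63.893, 48.441). Q is the foot of the tangent from V: Q = (62.088, 10.384).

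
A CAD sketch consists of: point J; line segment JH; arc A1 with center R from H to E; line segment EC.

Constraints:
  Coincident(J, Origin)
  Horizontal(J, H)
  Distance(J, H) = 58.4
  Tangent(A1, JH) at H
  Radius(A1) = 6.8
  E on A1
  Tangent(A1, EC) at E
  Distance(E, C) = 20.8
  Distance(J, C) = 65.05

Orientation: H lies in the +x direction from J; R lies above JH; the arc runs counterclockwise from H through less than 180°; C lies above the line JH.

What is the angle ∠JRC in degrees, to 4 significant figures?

96.60°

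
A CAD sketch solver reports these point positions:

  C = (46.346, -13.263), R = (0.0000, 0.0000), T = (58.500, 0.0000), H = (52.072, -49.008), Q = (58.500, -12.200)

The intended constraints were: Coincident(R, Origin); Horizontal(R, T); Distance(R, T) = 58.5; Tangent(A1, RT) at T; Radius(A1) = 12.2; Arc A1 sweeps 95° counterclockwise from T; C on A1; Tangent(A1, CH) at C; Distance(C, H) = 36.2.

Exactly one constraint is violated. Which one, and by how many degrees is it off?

Tangent(A1, CH) at C — off by 4.10°.

R = (0.00, 0.00) ✓; R.y = 0.00, T.y = 0.00 ✓; |RT| = 58.50 ✓; ∠(QT, TR) = 90.00° ✓; |QT| = 12.20 ✓; bearing(Q→C) − bearing(Q→T) = 95.00° ✓; |QC| = 12.20 ✓; ∠(QC, CH) = 85.90° ✗; |CH| = 36.20 ✓.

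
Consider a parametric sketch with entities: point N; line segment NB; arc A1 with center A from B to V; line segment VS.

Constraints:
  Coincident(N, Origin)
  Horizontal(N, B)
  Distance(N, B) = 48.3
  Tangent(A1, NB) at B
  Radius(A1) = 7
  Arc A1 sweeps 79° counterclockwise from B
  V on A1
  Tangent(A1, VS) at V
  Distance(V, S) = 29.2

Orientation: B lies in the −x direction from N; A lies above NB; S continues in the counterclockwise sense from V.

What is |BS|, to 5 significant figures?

36.513

N is at the origin; NB is horizontal with |NB| = 48.3 and B on the −x side, so B = (-48.300, 0.0000). Since A1 is tangent to NB there, AB ⟂ NB, so A = B + (0, 7) = (-48.300, 7.0000). On A1, B sits at bearing -90° from A; a 79° counterclockwise sweep puts V at bearing -11°, so V = A + 7.0·(cos -11°, sin -11°) = (-41.429, 5.6643). A1 meets VS tangentially, so AV is at right angles to VS, so VS runs along (−sin -11°, cos -11°); with |VS| = 29.2, S = (-35.857, 34.328). Then |BS| = |S − B| = 36.513.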